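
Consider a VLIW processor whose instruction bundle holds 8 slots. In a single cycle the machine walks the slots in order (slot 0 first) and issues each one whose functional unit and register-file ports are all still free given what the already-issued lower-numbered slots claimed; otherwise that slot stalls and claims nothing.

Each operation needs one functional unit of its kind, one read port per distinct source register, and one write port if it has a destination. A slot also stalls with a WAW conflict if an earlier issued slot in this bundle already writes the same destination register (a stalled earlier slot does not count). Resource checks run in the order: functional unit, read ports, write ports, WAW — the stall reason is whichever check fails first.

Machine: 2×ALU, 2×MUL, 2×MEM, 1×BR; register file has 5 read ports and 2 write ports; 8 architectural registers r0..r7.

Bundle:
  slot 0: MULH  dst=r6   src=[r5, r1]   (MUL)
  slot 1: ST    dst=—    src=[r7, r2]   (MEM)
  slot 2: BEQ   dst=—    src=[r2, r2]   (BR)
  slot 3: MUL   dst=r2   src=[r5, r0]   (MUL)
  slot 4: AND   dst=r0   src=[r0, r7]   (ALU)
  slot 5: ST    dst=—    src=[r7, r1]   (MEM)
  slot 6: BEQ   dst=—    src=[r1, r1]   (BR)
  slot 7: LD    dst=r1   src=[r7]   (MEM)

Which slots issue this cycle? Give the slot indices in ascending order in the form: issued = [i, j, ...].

slot 0 (MUL): ISSUE — free A2,Mu1,Ld2,B1 rp3 wp1
slot 1 (MEM): ISSUE — free A2,Mu1,Ld1,B1 rp1 wp1
slot 2 (BR): ISSUE — free A2,Mu1,Ld1,B0 rp0 wp1
slot 3 (MUL): stall RD_PORT — free A2,Mu1,Ld1,B0 rp0 wp1
slot 4 (ALU): stall RD_PORT — free A2,Mu1,Ld1,B0 rp0 wp1
slot 5 (MEM): stall RD_PORT — free A2,Mu1,Ld1,B0 rp0 wp1
slot 6 (BR): stall FU — free A2,Mu1,Ld1,B0 rp0 wp1
slot 7 (MEM): stall RD_PORT — free A2,Mu1,Ld1,B0 rp0 wp1

issued = [0, 1, 2]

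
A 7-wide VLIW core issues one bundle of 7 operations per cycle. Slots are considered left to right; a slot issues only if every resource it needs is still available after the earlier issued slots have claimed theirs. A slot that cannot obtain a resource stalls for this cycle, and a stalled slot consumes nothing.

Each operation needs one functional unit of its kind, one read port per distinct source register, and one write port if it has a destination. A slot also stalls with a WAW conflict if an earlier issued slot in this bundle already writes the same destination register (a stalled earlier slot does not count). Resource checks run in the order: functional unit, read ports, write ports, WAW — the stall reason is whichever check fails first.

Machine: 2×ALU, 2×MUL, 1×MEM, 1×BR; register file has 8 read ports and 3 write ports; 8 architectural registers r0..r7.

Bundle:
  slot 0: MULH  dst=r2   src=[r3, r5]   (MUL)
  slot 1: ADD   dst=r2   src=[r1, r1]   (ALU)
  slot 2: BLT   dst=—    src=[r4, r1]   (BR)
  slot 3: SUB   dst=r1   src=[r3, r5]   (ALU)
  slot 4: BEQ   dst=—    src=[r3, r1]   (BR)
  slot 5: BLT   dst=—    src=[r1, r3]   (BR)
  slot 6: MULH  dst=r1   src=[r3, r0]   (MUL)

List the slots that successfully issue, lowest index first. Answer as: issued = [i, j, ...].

slot 0 (MUL): ISSUE — free A2,Mu1,Ld1,B1 rp6 wp2
slot 1 (ALU): stall WAW — free A2,Mu1,Ld1,B1 rp6 wp2
slot 2 (BR): ISSUE — free A2,Mu1,Ld1,B0 rp4 wp2
slot 3 (ALU): ISSUE — free A1,Mu1,Ld1,B0 rp2 wp1
slot 4 (BR): stall FU — free A1,Mu1,Ld1,B0 rp2 wp1
slot 5 (BR): stall FU — free A1,Mu1,Ld1,B0 rp2 wp1
slot 6 (MUL): stall WAW — free A1,Mu1,Ld1,B0 rp2 wp1

issued = [0, 2, 3]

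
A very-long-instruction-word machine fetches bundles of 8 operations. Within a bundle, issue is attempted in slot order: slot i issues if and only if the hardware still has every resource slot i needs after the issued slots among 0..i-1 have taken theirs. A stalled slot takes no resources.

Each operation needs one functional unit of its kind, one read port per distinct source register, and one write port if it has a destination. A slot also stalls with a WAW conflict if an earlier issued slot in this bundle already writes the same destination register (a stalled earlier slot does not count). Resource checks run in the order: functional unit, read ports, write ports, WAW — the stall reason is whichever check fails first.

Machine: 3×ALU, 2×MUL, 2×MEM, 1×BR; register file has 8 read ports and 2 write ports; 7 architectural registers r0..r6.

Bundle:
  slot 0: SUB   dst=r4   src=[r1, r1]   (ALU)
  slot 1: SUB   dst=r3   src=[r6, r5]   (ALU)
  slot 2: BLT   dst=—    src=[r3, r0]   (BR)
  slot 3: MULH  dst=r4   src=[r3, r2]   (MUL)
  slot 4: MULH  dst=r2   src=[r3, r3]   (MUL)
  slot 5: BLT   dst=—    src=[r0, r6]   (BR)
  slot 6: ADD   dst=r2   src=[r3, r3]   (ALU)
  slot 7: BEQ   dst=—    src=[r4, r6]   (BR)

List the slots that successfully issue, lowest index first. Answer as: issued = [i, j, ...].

issued = [0, 1, 2]

  0. ALU→r4 ⇒ go  {2A/2Mu/2Ld/1B | 7r 1w}
  1. ALU→r3 ⇒ go  {1A/2Mu/2Ld/1B | 5r 0w}
  2. BR ⇒ go  {1A/2Mu/2Ld/0B | 3r 0w}
  3. MUL→r4 ⇒ no(WR_PORT)  {1A/2Mu/2Ld/0B | 3r 0w}
  4. MUL→r2 ⇒ no(WR_PORT)  {1A/2Mu/2Ld/0B | 3r 0w}
  5. BR ⇒ no(FU)  {1A/2Mu/2Ld/0B | 3r 0w}
  6. ALU→r2 ⇒ no(WR_PORT)  {1A/2Mu/2Ld/0B | 3r 0w}
  7. BR ⇒ no(FU)  {1A/2Mu/2Ld/0B | 3r 0w}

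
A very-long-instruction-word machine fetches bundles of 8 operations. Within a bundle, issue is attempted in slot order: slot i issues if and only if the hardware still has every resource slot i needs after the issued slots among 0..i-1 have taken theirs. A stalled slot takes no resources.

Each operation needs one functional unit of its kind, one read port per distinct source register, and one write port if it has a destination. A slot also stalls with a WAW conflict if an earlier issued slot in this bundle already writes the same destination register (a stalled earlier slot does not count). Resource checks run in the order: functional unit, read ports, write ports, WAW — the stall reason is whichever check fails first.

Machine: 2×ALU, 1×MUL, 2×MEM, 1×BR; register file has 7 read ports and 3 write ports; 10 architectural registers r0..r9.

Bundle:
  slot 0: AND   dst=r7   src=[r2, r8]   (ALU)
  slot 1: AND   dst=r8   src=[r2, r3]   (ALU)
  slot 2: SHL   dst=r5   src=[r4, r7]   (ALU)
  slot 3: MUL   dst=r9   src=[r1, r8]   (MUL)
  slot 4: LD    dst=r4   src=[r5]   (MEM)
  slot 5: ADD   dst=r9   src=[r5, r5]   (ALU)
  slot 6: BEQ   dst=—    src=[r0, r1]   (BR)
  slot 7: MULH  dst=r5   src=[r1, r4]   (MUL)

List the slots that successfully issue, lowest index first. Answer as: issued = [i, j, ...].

[0] ALU needs rd=2 wr=1: ok; after: ALU=1 MUL=1 MEM=2 BR=1, R=5, W=2
[1] ALU needs rd=2 wr=1: ok; after: ALU=0 MUL=1 MEM=2 BR=1, R=3, W=1
[2] ALU needs rd=2 wr=1: FU; after: ALU=0 MUL=1 MEM=2 BR=1, R=3, W=1
[3] MUL needs rd=2 wr=1: ok; after: ALU=0 MUL=0 MEM=2 BR=1, R=1, W=0
[4] MEM needs rd=1 wr=1: WR_PORT; after: ALU=0 MUL=0 MEM=2 BR=1, R=1, W=0
[5] ALU needs rd=1 wr=1: FU; after: ALU=0 MUL=0 MEM=2 BR=1, R=1, W=0
[6] BR needs rd=2 wr=0: RD_PORT; after: ALU=0 MUL=0 MEM=2 BR=1, R=1, W=0
[7] MUL needs rd=2 wr=1: FU; after: ALU=0 MUL=0 MEM=2 BR=1, R=1, W=0

issued = [0, 1, 3]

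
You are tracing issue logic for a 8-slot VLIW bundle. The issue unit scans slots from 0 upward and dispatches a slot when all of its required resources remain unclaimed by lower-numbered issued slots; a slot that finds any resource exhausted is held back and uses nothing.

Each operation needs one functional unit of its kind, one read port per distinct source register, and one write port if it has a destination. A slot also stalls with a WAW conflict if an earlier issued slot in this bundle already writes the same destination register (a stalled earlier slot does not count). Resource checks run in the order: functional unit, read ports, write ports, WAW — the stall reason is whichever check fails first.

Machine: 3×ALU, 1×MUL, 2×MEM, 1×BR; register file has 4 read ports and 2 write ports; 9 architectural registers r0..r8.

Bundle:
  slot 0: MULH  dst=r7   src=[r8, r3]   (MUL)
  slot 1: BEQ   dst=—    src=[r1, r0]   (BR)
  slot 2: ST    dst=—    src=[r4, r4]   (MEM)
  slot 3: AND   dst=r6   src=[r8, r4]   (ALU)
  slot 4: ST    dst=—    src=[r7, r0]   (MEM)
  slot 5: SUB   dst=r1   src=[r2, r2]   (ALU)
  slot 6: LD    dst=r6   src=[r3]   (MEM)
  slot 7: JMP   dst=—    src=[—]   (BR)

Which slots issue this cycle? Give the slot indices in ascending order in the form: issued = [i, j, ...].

issued = [0, 1]

(0) want 1×MUL +2rd +1wr — yes → AL3|MU0|ME2|BR1|rd2|wr1
(1) want 1×BR +2rd +0wr — yes → AL3|MU0|ME2|BR0|rd0|wr1
(2) want 1×MEM +1rd +0wr — RD_PORT → AL3|MU0|ME2|BR0|rd0|wr1
(3) want 1×ALU +2rd +1wr — RD_PORT → AL3|MU0|ME2|BR0|rd0|wr1
(4) want 1×MEM +2rd +0wr — RD_PORT → AL3|MU0|ME2|BR0|rd0|wr1
(5) want 1×ALU +1rd +1wr — RD_PORT → AL3|MU0|ME2|BR0|rd0|wr1
(6) want 1×MEM +1rd +1wr — RD_PORT → AL3|MU0|ME2|BR0|rd0|wr1
(7) want 1×BR +0rd +0wr — FU → AL3|MU0|ME2|BR0|rd0|wr1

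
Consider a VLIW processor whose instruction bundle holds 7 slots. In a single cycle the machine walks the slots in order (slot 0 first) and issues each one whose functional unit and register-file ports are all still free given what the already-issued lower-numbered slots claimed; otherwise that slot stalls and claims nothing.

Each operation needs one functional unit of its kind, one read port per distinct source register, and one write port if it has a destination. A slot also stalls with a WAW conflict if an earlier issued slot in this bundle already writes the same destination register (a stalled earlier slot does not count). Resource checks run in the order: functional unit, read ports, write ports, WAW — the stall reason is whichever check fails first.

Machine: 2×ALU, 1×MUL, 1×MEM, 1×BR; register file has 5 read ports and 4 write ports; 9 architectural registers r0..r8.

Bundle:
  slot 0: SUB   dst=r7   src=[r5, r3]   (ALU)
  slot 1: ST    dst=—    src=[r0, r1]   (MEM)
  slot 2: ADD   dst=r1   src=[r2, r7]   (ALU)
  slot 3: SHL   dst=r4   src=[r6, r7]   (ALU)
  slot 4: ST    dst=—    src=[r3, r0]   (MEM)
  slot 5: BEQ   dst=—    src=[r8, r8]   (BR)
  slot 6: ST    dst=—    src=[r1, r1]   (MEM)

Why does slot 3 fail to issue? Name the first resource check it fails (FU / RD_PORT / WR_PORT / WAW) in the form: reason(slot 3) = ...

  0. ALU→r7 ⇒ go  {1A/1Mu/1Ld/1B | 3r 3w}
  1. MEM ⇒ go  {1A/1Mu/0Ld/1B | 1r 3w}
  2. ALU→r1 ⇒ no(RD_PORT)  {1A/1Mu/0Ld/1B | 1r 3w}
  3. ALU→r4 ⇒ no(RD_PORT)  {1A/1Mu/0Ld/1B | 1r 3w}
  4. MEM ⇒ no(FU)  {1A/1Mu/0Ld/1B | 1r 3w}
  5. BR ⇒ go  {1A/1Mu/0Ld/0B | 0r 3w}
  6. MEM ⇒ no(FU)  {1A/1Mu/0Ld/0B | 0r 3w}

reason(slot 3) = RD_PORT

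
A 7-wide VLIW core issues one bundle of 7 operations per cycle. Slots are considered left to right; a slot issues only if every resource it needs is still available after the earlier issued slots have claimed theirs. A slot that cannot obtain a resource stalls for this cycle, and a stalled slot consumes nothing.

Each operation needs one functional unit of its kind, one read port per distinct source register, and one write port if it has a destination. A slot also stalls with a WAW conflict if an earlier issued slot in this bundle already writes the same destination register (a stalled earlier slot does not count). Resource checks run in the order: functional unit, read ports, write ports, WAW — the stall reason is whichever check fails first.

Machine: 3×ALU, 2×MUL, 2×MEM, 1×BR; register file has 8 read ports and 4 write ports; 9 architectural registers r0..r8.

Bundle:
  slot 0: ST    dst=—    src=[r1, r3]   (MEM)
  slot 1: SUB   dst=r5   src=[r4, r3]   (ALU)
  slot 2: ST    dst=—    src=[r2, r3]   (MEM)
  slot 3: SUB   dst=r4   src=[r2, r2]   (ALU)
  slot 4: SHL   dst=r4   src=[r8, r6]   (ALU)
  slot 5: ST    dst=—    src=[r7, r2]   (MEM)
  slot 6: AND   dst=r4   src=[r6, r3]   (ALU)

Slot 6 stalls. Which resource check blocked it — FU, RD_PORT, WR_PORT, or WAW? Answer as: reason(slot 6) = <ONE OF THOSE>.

#0 MEM src=r1,r3 dispatched  <A:3 Mu:2 Ld:1 B:1 rd:6 wr:4>
#1 ALU src=r4,r3 dispatched  <A:2 Mu:2 Ld:1 B:1 rd:4 wr:3>
#2 MEM src=r2,r3 dispatched  <A:2 Mu:2 Ld:0 B:1 rd:2 wr:3>
#3 ALU src=r2,r2 dispatched  <A:1 Mu:2 Ld:0 B:1 rd:1 wr:2>
#4 ALU src=r8,r6 held:RD_PORT  <A:1 Mu:2 Ld:0 B:1 rd:1 wr:2>
#5 MEM src=r7,r2 held:FU  <A:1 Mu:2 Ld:0 B:1 rd:1 wr:2>
#6 ALU src=r6,r3 held:RD_PORT  <A:1 Mu:2 Ld:0 B:1 rd:1 wr:2>

reason(slot 6) = RD_PORT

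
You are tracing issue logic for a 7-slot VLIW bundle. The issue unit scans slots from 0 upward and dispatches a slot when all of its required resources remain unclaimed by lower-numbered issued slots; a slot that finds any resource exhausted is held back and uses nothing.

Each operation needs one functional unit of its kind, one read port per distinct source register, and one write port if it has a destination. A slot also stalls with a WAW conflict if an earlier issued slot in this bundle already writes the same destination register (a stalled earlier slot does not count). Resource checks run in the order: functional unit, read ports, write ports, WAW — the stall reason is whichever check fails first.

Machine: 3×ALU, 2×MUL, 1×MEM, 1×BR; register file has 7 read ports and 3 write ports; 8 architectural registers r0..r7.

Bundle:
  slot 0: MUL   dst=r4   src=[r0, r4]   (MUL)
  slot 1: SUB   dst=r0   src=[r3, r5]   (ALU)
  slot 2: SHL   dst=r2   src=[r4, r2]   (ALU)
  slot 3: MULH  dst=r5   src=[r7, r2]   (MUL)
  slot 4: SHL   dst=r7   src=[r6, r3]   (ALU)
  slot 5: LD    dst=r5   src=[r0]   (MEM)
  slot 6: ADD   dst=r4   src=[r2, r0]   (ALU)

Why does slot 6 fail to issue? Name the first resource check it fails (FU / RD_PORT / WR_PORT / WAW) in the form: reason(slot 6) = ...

slot 0 (MUL): ISSUE — free A3,Mu1,Ld1,B1 rp5 wp2
slot 1 (ALU): ISSUE — free A2,Mu1,Ld1,B1 rp3 wp1
slot 2 (ALU): ISSUE — free A1,Mu1,Ld1,B1 rp1 wp0
slot 3 (MUL): stall RD_PORT — free A1,Mu1,Ld1,B1 rp1 wp0
slot 4 (ALU): stall RD_PORT — free A1,Mu1,Ld1,B1 rp1 wp0
slot 5 (MEM): stall WR_PORT — free A1,Mu1,Ld1,B1 rp1 wp0
slot 6 (ALU): stall RD_PORT — free A1,Mu1,Ld1,B1 rp1 wp0

reason(slot 6) = RD_PORT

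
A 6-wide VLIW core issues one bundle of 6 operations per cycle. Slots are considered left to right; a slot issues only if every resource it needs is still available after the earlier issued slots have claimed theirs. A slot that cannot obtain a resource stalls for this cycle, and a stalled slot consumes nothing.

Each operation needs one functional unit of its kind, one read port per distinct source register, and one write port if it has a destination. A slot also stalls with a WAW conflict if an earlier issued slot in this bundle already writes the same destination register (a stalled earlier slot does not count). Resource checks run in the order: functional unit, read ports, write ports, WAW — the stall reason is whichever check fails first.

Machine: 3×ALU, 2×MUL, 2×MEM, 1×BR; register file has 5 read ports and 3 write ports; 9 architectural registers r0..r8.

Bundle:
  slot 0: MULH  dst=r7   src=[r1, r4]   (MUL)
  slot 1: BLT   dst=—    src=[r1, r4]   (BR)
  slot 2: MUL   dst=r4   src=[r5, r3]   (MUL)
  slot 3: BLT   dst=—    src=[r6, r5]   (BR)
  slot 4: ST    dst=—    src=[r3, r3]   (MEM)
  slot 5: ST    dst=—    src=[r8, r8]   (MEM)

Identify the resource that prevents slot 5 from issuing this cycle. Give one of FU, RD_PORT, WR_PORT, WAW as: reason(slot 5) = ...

reason(slot 5) = RD_PORT

slot 0 (MUL): ISSUE — free A3,Mu1,Ld2,B1 rp3 wp2
slot 1 (BR): ISSUE — free A3,Mu1,Ld2,B0 rp1 wp2
slot 2 (MUL): stall RD_PORT — free A3,Mu1,Ld2,B0 rp1 wp2
slot 3 (BR): stall FU — free A3,Mu1,Ld2,B0 rp1 wp2
slot 4 (MEM): ISSUE — free A3,Mu1,Ld1,B0 rp0 wp2
slot 5 (MEM): stall RD_PORT — free A3,Mu1,Ld1,B0 rp0 wp2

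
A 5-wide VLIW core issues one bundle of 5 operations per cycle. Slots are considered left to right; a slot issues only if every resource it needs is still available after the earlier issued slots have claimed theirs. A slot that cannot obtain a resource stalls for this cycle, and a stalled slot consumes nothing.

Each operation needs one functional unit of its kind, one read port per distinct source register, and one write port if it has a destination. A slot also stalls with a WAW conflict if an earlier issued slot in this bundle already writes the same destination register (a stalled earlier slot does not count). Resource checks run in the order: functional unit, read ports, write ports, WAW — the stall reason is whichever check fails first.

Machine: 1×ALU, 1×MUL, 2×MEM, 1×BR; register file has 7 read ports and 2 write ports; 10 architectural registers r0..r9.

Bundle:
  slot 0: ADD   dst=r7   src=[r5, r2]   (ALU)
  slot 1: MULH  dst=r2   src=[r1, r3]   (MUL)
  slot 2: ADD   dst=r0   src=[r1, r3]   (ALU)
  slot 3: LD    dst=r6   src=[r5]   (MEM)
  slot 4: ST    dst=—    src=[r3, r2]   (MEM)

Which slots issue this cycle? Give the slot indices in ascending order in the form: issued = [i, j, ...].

[0] ALU needs rd=2 wr=1: ok; after: ALU=0 MUL=1 MEM=2 BR=1, R=5, W=1
[1] MUL needs rd=2 wr=1: ok; after: ALU=0 MUL=0 MEM=2 BR=1, R=3, W=0
[2] ALU needs rd=2 wr=1: FU; after: ALU=0 MUL=0 MEM=2 BR=1, R=3, W=0
[3] MEM needs rd=1 wr=1: WR_PORT; after: ALU=0 MUL=0 MEM=2 BR=1, R=3, W=0
[4] MEM needs rd=2 wr=0: ok; after: ALU=0 MUL=0 MEM=1 BR=1, R=1, W=0

issued = [0, 1, 4]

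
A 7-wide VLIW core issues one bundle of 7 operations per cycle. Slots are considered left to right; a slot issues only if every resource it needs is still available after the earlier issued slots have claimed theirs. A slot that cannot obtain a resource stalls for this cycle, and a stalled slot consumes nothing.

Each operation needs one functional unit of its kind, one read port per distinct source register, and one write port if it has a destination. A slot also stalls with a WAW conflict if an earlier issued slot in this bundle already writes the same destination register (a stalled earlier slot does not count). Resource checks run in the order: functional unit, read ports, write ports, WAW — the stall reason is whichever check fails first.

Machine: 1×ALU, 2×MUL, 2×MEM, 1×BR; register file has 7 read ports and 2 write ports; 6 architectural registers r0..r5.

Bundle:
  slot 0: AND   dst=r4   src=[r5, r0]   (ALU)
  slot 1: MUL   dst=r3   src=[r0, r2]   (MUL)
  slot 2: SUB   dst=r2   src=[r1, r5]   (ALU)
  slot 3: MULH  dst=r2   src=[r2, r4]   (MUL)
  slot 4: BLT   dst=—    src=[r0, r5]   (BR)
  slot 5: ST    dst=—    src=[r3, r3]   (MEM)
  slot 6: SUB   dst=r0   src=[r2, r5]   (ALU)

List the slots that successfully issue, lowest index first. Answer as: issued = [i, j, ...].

[0] ALU needs rd=2 wr=1: ok; after: ALU=0 MUL=2 MEM=2 BR=1, R=5, W=1
[1] MUL needs rd=2 wr=1: ok; after: ALU=0 MUL=1 MEM=2 BR=1, R=3, W=0
[2] ALU needs rd=2 wr=1: FU; after: ALU=0 MUL=1 MEM=2 BR=1, R=3, W=0
[3] MUL needs rd=2 wr=1: WR_PORT; after: ALU=0 MUL=1 MEM=2 BR=1, R=3, W=0
[4] BR needs rd=2 wr=0: ok; after: ALU=0 MUL=1 MEM=2 BR=0, R=1, W=0
[5] MEM needs rd=1 wr=0: ok; after: ALU=0 MUL=1 MEM=1 BR=0, R=0, W=0
[6] ALU needs rd=2 wr=1: FU; after: ALU=0 MUL=1 MEM=1 BR=0, R=0, W=0

issued = [0, 1, 4, 5]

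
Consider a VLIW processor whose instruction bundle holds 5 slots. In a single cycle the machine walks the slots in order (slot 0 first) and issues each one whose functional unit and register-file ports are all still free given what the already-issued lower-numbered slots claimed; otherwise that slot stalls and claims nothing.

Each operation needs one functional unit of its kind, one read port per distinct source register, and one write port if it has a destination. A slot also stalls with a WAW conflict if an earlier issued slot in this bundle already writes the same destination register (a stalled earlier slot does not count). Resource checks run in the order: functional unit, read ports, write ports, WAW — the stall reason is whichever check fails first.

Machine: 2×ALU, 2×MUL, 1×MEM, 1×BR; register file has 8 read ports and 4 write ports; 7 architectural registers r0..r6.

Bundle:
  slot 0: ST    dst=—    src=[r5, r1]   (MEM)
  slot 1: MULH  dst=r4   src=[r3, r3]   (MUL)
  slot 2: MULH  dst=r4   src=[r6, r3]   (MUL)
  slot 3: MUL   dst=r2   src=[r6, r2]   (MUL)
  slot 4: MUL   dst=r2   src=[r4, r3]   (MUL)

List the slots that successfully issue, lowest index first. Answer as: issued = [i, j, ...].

issued = [0, 1, 3]

#0 MEM src=r5,r1 dispatched  <A:2 Mu:2 Ld:0 B:1 rd:6 wr:4>
#1 MUL src=r3,r3 dispatched  <A:2 Mu:1 Ld:0 B:1 rd:5 wr:3>
#2 MUL src=r6,r3 held:WAW  <A:2 Mu:1 Ld:0 B:1 rd:5 wr:3>
#3 MUL src=r6,r2 dispatched  <A:2 Mu:0 Ld:0 B:1 rd:3 wr:2>
#4 MUL src=r4,r3 held:FU  <A:2 Mu:0 Ld:0 B:1 rd:3 wr:2>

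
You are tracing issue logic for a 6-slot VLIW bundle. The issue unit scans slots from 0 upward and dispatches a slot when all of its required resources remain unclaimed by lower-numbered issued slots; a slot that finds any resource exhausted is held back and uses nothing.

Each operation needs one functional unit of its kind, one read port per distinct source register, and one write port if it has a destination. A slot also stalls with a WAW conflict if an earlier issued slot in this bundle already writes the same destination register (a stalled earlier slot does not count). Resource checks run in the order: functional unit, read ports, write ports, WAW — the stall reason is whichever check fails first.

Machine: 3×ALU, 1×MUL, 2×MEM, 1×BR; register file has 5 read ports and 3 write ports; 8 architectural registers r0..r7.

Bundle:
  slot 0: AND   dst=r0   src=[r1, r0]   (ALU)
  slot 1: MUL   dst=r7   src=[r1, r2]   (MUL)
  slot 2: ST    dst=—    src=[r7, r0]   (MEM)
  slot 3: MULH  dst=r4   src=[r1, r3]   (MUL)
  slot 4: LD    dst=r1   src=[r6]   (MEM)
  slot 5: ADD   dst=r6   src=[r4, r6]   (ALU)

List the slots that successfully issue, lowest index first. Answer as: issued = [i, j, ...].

slot 0 (ALU): ISSUE — free A2,Mu1,Ld2,B1 rp3 wp2
slot 1 (MUL): ISSUE — free A2,Mu0,Ld2,B1 rp1 wp1
slot 2 (MEM): stall RD_PORT — free A2,Mu0,Ld2,B1 rp1 wp1
slot 3 (MUL): stall FU — free A2,Mu0,Ld2,B1 rp1 wp1
slot 4 (MEM): ISSUE — free A2,Mu0,Ld1,B1 rp0 wp0
slot 5 (ALU): stall RD_PORT — free A2,Mu0,Ld1,B1 rp0 wp0

issued = [0, 1, 4]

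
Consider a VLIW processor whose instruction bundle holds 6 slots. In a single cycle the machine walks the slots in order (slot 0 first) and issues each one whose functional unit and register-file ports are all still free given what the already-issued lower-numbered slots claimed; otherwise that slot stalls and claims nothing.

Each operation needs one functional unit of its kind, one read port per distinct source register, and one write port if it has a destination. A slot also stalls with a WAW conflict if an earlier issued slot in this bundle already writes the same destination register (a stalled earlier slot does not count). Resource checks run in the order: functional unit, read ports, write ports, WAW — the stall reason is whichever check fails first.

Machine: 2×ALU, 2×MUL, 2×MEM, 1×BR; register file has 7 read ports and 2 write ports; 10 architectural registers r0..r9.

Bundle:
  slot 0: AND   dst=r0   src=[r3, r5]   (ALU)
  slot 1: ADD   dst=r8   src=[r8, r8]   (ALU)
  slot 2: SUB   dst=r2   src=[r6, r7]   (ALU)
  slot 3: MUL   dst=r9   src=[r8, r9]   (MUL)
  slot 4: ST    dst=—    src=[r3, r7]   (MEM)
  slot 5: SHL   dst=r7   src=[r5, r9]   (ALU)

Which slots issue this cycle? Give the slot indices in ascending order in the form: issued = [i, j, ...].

issued = [0, 1, 4]

[0] ALU needs rd=2 wr=1: ok; after: ALU=1 MUL=2 MEM=2 BR=1, R=5, W=1
[1] ALU needs rd=1 wr=1: ok; after: ALU=0 MUL=2 MEM=2 BR=1, R=4, W=0
[2] ALU needs rd=2 wr=1: FU; after: ALU=0 MUL=2 MEM=2 BR=1, R=4, W=0
[3] MUL needs rd=2 wr=1: WR_PORT; after: ALU=0 MUL=2 MEM=2 BR=1, R=4, W=0
[4] MEM needs rd=2 wr=0: ok; after: ALU=0 MUL=2 MEM=1 BR=1, R=2, W=0
[5] ALU needs rd=2 wr=1: FU; after: ALU=0 MUL=2 MEM=1 BR=1, R=2, W=0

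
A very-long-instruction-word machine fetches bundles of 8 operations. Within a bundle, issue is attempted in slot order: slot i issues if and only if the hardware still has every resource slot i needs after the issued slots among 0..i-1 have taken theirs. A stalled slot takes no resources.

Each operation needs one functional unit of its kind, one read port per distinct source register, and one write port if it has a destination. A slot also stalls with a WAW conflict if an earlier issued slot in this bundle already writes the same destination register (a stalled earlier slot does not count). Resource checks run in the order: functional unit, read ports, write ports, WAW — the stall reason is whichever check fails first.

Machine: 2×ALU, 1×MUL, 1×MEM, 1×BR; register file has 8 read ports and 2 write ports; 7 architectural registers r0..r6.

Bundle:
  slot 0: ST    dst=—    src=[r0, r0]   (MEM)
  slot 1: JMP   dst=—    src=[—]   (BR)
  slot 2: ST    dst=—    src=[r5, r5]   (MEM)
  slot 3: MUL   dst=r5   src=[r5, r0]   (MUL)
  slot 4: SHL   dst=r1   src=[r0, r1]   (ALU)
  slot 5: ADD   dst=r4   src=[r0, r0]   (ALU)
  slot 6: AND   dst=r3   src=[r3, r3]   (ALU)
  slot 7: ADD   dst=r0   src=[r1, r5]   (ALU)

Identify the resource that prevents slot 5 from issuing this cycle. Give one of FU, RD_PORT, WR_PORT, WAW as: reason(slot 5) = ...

(0) want 1×MEM +1rd +0wr — yes → AL2|MU1|ME0|BR1|rd7|wr2
(1) want 1×BR +0rd +0wr — yes → AL2|MU1|ME0|BR0|rd7|wr2
(2) want 1×MEM +1rd +0wr — FU → AL2|MU1|ME0|BR0|rd7|wr2
(3) want 1×MUL +2rd +1wr — yes → AL2|MU0|ME0|BR0|rd5|wr1
(4) want 1×ALU +2rd +1wr — yes → AL1|MU0|ME0|BR0|rd3|wr0
(5) want 1×ALU +1rd +1wr — WR_PORT → AL1|MU0|ME0|BR0|rd3|wr0
(6) want 1×ALU +1rd +1wr — WR_PORT → AL1|MU0|ME0|BR0|rd3|wr0
(7) want 1×ALU +2rd +1wr — WR_PORT → AL1|MU0|ME0|BR0|rd3|wr0

reason(slot 5) = WR_PORT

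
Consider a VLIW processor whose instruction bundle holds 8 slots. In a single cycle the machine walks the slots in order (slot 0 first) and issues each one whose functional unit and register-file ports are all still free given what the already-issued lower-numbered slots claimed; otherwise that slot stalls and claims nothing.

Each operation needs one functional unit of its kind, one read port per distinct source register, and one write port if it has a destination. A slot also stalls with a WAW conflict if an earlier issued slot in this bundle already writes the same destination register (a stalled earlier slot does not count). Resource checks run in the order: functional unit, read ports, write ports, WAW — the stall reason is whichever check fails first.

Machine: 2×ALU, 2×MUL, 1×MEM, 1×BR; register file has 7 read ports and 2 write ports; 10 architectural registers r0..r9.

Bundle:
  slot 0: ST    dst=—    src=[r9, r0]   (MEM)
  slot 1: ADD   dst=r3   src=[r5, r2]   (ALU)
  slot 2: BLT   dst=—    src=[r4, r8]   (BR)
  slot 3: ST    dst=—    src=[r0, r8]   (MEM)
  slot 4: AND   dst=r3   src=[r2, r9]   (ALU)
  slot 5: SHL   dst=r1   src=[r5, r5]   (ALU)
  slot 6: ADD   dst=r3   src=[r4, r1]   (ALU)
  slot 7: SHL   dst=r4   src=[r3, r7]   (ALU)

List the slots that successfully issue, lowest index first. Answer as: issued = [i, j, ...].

[0] MEM needs rd=2 wr=0: ok; after: ALU=2 MUL=2 MEM=0 BR=1, R=5, W=2
[1] ALU needs rd=2 wr=1: ok; after: ALU=1 MUL=2 MEM=0 BR=1, R=3, W=1
[2] BR needs rd=2 wr=0: ok; after: ALU=1 MUL=2 MEM=0 BR=0, R=1, W=1
[3] MEM needs rd=2 wr=0: FU; after: ALU=1 MUL=2 MEM=0 BR=0, R=1, W=1
[4] ALU needs rd=2 wr=1: RD_PORT; after: ALU=1 MUL=2 MEM=0 BR=0, R=1, W=1
[5] ALU needs rd=1 wr=1: ok; after: ALU=0 MUL=2 MEM=0 BR=0, R=0, W=0
[6] ALU needs rd=2 wr=1: FU; after: ALU=0 MUL=2 MEM=0 BR=0, R=0, W=0
[7] ALU needs rd=2 wr=1: FU; after: ALU=0 MUL=2 MEM=0 BR=0, R=0, W=0

issued = [0, 1, 2, 5]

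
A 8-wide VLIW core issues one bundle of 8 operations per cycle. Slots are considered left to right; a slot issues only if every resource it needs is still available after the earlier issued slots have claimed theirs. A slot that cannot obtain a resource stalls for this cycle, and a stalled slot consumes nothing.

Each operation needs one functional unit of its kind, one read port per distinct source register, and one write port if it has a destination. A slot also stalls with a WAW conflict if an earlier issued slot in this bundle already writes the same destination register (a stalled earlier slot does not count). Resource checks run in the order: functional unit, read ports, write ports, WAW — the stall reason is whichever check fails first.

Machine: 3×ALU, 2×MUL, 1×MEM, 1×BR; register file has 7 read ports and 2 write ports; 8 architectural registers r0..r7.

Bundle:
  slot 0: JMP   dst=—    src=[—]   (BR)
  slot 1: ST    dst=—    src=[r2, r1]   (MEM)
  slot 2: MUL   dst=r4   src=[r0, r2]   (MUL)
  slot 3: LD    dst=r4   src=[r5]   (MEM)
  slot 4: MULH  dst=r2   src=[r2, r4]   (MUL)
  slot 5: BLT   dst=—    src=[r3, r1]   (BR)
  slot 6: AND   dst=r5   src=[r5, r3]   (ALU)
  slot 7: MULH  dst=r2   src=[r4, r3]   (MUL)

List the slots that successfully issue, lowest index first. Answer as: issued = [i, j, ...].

issued = [0, 1, 2, 4]

[0] BR needs rd=0 wr=0: ok; after: ALU=3 MUL=2 MEM=1 BR=0, R=7, W=2
[1] MEM needs rd=2 wr=0: ok; after: ALU=3 MUL=2 MEM=0 BR=0, R=5, W=2
[2] MUL needs rd=2 wr=1: ok; after: ALU=3 MUL=1 MEM=0 BR=0, R=3, W=1
[3] MEM needs rd=1 wr=1: FU; after: ALU=3 MUL=1 MEM=0 BR=0, R=3, W=1
[4] MUL needs rd=2 wr=1: ok; after: ALU=3 MUL=0 MEM=0 BR=0, R=1, W=0
[5] BR needs rd=2 wr=0: FU; after: ALU=3 MUL=0 MEM=0 BR=0, R=1, W=0
[6] ALU needs rd=2 wr=1: RD_PORT; after: ALU=3 MUL=0 MEM=0 BR=0, R=1, W=0
[7] MUL needs rd=2 wr=1: FU; after: ALU=3 MUL=0 MEM=0 BR=0, R=1, W=0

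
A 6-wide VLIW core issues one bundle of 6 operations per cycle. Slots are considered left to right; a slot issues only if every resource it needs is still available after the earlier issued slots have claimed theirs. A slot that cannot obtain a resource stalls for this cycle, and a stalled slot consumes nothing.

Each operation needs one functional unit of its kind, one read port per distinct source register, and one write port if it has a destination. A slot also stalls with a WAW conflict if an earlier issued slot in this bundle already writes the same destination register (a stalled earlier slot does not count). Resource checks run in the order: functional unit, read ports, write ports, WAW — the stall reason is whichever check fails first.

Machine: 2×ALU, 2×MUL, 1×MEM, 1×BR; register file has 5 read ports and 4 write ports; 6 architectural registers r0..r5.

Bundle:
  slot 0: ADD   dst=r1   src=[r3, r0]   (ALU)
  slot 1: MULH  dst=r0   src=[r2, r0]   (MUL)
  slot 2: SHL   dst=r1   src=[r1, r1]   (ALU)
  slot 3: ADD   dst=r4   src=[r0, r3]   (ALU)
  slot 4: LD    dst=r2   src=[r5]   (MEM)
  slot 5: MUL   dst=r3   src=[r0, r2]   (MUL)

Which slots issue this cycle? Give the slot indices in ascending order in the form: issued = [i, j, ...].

#0 ALU src=r3,r0 dispatched  <A:1 Mu:2 Ld:1 B:1 rd:3 wr:3>
#1 MUL src=r2,r0 dispatched  <A:1 Mu:1 Ld:1 B:1 rd:1 wr:2>
#2 ALU src=r1,r1 held:WAW  <A:1 Mu:1 Ld:1 B:1 rd:1 wr:2>
#3 ALU src=r0,r3 held:RD_PORT  <A:1 Mu:1 Ld:1 B:1 rd:1 wr:2>
#4 MEM src=r5 dispatched  <A:1 Mu:1 Ld:0 B:1 rd:0 wr:1>
#5 MUL src=r0,r2 held:RD_PORT  <A:1 Mu:1 Ld:0 B:1 rd:0 wr:1>

issued = [0, 1, 4]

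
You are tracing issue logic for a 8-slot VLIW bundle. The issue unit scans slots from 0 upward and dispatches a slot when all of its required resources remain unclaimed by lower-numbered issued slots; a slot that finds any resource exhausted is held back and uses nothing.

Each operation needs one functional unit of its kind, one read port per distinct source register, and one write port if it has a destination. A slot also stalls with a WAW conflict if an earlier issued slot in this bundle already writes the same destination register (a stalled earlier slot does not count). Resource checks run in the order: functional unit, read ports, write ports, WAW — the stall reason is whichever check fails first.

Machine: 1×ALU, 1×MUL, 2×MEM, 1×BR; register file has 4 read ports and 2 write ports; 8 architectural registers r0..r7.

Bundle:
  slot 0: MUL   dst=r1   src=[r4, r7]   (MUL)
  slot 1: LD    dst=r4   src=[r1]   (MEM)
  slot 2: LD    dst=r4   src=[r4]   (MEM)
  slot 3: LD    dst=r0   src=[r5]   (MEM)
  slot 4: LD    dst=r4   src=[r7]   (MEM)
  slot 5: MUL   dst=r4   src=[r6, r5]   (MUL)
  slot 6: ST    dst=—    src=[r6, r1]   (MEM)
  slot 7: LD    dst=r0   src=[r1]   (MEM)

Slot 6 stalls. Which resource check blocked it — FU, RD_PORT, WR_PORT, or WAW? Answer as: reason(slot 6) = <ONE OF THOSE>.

(0) want 1×MUL +2rd +1wr — yes → AL1|MU0|ME2|BR1|rd2|wr1
(1) want 1×MEM +1rd +1wr — yes → AL1|MU0|ME1|BR1|rd1|wr0
(2) want 1×MEM +1rd +1wr — WR_PORT → AL1|MU0|ME1|BR1|rd1|wr0
(3) want 1×MEM +1rd +1wr — WR_PORT → AL1|MU0|ME1|BR1|rd1|wr0
(4) want 1×MEM +1rd +1wr — WR_PORT → AL1|MU0|ME1|BR1|rd1|wr0
(5) want 1×MUL +2rd +1wr — FU → AL1|MU0|ME1|BR1|rd1|wr0
(6) want 1×MEM +2rd +0wr — RD_PORT → AL1|MU0|ME1|BR1|rd1|wr0
(7) want 1×MEM +1rd +1wr — WR_PORT → AL1|MU0|ME1|BR1|rd1|wr0

reason(slot 6) = RD_PORT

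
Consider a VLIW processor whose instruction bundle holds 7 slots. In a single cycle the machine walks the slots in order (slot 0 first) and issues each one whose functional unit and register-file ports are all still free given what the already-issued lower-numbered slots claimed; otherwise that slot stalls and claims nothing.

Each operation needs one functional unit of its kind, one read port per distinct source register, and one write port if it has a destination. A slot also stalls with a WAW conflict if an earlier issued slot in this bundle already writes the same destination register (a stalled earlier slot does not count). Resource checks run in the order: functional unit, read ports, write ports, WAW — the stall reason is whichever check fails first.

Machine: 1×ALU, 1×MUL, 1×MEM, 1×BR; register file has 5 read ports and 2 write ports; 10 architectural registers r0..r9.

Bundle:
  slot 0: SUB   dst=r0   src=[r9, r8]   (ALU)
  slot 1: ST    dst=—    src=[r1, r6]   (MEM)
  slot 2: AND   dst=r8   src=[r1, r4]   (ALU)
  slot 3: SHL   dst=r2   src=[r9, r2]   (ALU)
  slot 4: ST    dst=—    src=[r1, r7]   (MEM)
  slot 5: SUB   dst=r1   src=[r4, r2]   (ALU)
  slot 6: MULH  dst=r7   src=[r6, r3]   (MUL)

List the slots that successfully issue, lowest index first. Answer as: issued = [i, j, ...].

issued = [0, 1]

slot 0 (ALU): ISSUE — free A0,Mu1,Ld1,B1 rp3 wp1
slot 1 (MEM): ISSUE — free A0,Mu1,Ld0,B1 rp1 wp1
slot 2 (ALU): stall FU — free A0,Mu1,Ld0,B1 rp1 wp1
slot 3 (ALU): stall FU — free A0,Mu1,Ld0,B1 rp1 wp1
slot 4 (MEM): stall FU — free A0,Mu1,Ld0,B1 rp1 wp1
slot 5 (ALU): stall FU — free A0,Mu1,Ld0,B1 rp1 wp1
slot 6 (MUL): stall RD_PORT — free A0,Mu1,Ld0,B1 rp1 wp1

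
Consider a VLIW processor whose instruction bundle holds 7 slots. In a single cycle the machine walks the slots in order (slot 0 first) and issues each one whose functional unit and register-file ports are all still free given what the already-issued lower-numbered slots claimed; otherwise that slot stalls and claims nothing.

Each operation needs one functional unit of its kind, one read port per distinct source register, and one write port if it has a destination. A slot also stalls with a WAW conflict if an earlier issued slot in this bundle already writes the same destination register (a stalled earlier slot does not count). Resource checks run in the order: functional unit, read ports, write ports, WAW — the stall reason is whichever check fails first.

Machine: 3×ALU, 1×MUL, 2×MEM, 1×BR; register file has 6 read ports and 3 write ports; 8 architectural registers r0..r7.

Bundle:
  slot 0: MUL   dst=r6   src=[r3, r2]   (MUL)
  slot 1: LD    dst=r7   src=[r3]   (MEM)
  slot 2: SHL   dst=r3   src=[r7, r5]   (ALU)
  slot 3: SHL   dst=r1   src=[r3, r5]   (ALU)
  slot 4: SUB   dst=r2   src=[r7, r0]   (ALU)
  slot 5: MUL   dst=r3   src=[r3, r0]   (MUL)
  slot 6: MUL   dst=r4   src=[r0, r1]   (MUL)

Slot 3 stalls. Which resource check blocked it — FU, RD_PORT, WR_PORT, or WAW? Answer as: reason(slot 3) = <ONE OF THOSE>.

reason(slot 3) = RD_PORT

  0. MUL→r6 ⇒ go  {3A/0Mu/2Ld/1B | 4r 2w}
  1. MEM→r7 ⇒ go  {3A/0Mu/1Ld/1B | 3r 1w}
  2. ALU→r3 ⇒ go  {2A/0Mu/1Ld/1B | 1r 0w}
  3. ALU→r1 ⇒ no(RD_PORT)  {2A/0Mu/1Ld/1B | 1r 0w}
  4. ALU→r2 ⇒ no(RD_PORT)  {2A/0Mu/1Ld/1B | 1r 0w}
  5. MUL→r3 ⇒ no(FU)  {2A/0Mu/1Ld/1B | 1r 0w}
  6. MUL→r4 ⇒ no(FU)  {2A/0Mu/1Ld/1B | 1r 0w}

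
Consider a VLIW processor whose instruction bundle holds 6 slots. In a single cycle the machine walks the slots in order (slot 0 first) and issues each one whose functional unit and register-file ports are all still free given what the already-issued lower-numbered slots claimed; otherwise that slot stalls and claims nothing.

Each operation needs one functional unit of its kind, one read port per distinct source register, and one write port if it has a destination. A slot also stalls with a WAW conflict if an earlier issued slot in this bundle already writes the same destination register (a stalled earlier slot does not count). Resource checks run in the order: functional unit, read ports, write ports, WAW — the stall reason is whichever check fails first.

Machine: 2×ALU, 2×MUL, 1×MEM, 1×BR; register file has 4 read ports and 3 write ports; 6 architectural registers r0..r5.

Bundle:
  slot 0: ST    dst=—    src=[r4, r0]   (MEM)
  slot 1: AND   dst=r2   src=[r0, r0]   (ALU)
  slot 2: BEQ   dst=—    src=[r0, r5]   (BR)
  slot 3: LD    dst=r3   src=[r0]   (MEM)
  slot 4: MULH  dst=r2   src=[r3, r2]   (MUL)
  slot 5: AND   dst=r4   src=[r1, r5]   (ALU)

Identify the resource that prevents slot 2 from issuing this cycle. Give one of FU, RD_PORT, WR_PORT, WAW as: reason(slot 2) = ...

  0. MEM ⇒ go  {2A/2Mu/0Ld/1B | 2r 3w}
  1. ALU→r2 ⇒ go  {1A/2Mu/0Ld/1B | 1r 2w}
  2. BR ⇒ no(RD_PORT)  {1A/2Mu/0Ld/1B | 1r 2w}
  3. MEM→r3 ⇒ no(FU)  {1A/2Mu/0Ld/1B | 1r 2w}
  4. MUL→r2 ⇒ no(RD_PORT)  {1A/2Mu/0Ld/1B | 1r 2w}
  5. ALU→r4 ⇒ no(RD_PORT)  {1A/2Mu/0Ld/1B | 1r 2w}

reason(slot 2) = RD_PORT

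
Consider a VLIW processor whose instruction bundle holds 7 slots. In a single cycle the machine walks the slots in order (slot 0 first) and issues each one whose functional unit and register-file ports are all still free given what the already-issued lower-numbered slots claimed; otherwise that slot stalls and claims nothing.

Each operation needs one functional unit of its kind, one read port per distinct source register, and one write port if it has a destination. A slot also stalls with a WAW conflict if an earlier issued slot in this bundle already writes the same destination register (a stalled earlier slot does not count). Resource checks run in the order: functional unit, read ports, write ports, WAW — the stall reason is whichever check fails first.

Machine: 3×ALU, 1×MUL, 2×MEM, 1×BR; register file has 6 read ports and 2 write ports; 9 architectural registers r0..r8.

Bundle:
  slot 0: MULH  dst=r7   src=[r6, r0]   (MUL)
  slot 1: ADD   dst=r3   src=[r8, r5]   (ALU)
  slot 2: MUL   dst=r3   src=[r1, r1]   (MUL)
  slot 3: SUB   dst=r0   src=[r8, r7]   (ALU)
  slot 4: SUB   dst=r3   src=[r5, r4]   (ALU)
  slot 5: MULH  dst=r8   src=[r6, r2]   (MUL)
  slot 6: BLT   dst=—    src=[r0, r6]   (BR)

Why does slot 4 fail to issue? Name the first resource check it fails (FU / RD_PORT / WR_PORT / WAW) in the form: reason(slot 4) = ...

[0] MUL needs rd=2 wr=1: ok; after: ALU=3 MUL=0 MEM=2 BR=1, R=4, W=1
[1] ALU needs rd=2 wr=1: ok; after: ALU=2 MUL=0 MEM=2 BR=1, R=2, W=0
[2] MUL needs rd=1 wr=1: FU; after: ALU=2 MUL=0 MEM=2 BR=1, R=2, W=0
[3] ALU needs rd=2 wr=1: WR_PORT; after: ALU=2 MUL=0 MEM=2 BR=1, R=2, W=0
[4] ALU needs rd=2 wr=1: WR_PORT; after: ALU=2 MUL=0 MEM=2 BR=1, R=2, W=0
[5] MUL needs rd=2 wr=1: FU; after: ALU=2 MUL=0 MEM=2 BR=1, R=2, W=0
[6] BR needs rd=2 wr=0: ok; after: ALU=2 MUL=0 MEM=2 BR=0, R=0, W=0

reason(slot 4) = WR_PORT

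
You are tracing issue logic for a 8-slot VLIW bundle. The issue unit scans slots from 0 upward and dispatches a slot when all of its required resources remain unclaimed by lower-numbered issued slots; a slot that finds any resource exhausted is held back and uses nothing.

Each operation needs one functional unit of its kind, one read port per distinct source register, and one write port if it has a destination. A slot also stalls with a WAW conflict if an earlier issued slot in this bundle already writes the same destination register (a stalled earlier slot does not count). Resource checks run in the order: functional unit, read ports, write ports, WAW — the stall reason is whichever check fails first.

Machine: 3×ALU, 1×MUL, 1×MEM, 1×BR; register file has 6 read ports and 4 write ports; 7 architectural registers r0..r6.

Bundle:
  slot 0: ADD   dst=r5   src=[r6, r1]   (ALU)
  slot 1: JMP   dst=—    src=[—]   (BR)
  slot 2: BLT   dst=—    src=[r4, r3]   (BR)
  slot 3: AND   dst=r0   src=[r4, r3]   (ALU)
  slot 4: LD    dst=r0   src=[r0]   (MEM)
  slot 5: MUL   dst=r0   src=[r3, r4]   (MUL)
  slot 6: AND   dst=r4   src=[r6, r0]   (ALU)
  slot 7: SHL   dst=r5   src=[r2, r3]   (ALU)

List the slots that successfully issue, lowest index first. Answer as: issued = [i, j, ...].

slot 0 (ALU): ISSUE — free A2,Mu1,Ld1,B1 rp4 wp3
slot 1 (BR): ISSUE — free A2,Mu1,Ld1,B0 rp4 wp3
slot 2 (BR): stall FU — free A2,Mu1,Ld1,B0 rp4 wp3
slot 3 (ALU): ISSUE — free A1,Mu1,Ld1,B0 rp2 wp2
slot 4 (MEM): stall WAW — free A1,Mu1,Ld1,B0 rp2 wp2
slot 5 (MUL): stall WAW — free A1,Mu1,Ld1,B0 rp2 wp2
slot 6 (ALU): ISSUE — free A0,Mu1,Ld1,B0 rp0 wp1
slot 7 (ALU): stall FU — free A0,Mu1,Ld1,B0 rp0 wp1

issued = [0, 1, 3, 6]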